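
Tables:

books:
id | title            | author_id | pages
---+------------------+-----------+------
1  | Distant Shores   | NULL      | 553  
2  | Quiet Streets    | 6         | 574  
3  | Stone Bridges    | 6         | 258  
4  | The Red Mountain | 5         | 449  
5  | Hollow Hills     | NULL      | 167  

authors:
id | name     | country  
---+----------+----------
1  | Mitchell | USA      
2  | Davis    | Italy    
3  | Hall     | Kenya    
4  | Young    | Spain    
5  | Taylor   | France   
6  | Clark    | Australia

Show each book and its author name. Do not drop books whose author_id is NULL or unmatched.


LEFT JOIN keeps every row from books (the left table); where author_id has no match in authors, the author columns become NULL. Walk through each book:
  - book 1 (Distant Shores): author_id=NULL, no match -> kept with NULL
  - book 2 (Quiet Streets): author_id=6 -> matches Clark
  - book 3 (Stone Bridges): author_id=6 -> matches Clark
  - book 4 (The Red Mountain): author_id=5 -> matches Taylor
  - book 5 (Hollow Hills): author_id=NULL, no match -> kept with NULL
All 5 rows appear; 2 have NULL author.

SQL:
SELECT a.title, b.name AS author
FROM books a
LEFT JOIN authors b ON a.author_id = b.id

Result:
title            | author
-----------------+-------
Distant Shores   | NULL  
Quiet Streets    | Clark 
Stone Bridges    | Clark 
The Red Mountain | Taylor
Hollow Hills     | NULL  


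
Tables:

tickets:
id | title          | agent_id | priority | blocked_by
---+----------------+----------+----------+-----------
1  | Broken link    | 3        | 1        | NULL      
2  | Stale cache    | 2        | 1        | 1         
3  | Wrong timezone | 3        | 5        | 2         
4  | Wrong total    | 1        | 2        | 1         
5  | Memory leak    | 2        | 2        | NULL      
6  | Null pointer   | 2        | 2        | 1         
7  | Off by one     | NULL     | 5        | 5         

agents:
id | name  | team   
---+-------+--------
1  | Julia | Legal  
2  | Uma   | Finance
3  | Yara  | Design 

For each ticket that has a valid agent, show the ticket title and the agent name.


INNER JOIN keeps only tickets rows whose agent_id matches an id in agents. Walk through each ticket:
  - ticket 1 (Broken link): agent_id=3 -> matches Yara
  - ticket 2 (Stale cache): agent_id=2 -> matches Uma
  - ticket 3 (Wrong timezone): agent_id=3 -> matches Yara
  - ticket 4 (Wrong total): agent_id=1 -> matches Julia
  - ticket 5 (Memory leak): agent_id=2 -> matches Uma
  - ticket 6 (Null pointer): agent_id=2 -> matches Uma
  - ticket 7 (Off by one): agent_id=NULL, no match -> dropped
So 1 of 7 rows is dropped.

SQL:
SELECT a.title, b.name AS agent
FROM tickets a
INNER JOIN agents b ON a.agent_id = b.id

Result:
title          | agent
---------------+------
Broken link    | Yara 
Stale cache    | Uma  
Wrong timezone | Yara 
Wrong total    | Julia
Memory leak    | Uma  
Null pointer   | Uma  


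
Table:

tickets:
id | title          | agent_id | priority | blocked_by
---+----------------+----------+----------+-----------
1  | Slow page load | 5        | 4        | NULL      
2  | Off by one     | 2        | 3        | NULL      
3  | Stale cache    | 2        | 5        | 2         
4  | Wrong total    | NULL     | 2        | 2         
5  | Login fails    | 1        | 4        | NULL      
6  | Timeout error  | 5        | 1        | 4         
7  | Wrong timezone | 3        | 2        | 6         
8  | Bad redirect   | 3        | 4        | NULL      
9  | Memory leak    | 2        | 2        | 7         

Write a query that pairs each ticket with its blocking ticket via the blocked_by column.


This is a self-join: tickets is joined to a second copy of itself, matching each row's blocked_by to another row's id. Use LEFT JOIN so rows with blocked_by=NULL are kept.
  - ticket 1 (Slow page load): blocked_by=NULL -> NULL
  - ticket 2 (Off by one): blocked_by=NULL -> NULL
  - ticket 3 (Stale cache): blocked_by=2 -> Off by one
  - ticket 4 (Wrong total): blocked_by=2 -> Off by one
  - ticket 5 (Login fails): blocked_by=NULL -> NULL
  - ticket 6 (Timeout error): blocked_by=4 -> Wrong total
  - ticket 7 (Wrong timezone): blocked_by=6 -> Timeout error
  - ticket 8 (Bad redirect): blocked_by=NULL -> NULL
  - ticket 9 (Memory leak): blocked_by=7 -> Wrong timezone

SQL:
SELECT a.title AS item, b.title AS blocked_by
FROM tickets a
LEFT JOIN tickets b ON a.blocked_by = b.id

Result:
item           | blocked_by    
---------------+---------------
Slow page load | NULL          
Off by one     | NULL          
Stale cache    | Off by one    
Wrong total    | Off by one    
Login fails    | NULL          
Timeout error  | Wrong total   
Wrong timezone | Timeout error 
Bad redirect   | NULL          
Memory leak    | Wrong timezone


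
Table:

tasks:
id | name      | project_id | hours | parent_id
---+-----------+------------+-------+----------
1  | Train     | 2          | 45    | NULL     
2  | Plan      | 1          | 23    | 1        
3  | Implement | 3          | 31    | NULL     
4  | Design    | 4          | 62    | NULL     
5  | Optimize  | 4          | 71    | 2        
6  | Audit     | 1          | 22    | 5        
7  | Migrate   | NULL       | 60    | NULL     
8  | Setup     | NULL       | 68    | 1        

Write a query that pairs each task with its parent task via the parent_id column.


This is a self-join: tasks is joined to a second copy of itself, matching each row's parent_id to another row's id. Use LEFT JOIN so rows with parent_id=NULL are kept.
  - task 1 (Train): parent_id=NULL -> NULL
  - task 2 (Plan): parent_id=1 -> Train
  - task 3 (Implement): parent_id=NULL -> NULL
  - task 4 (Design): parent_id=NULL -> NULL
  - task 5 (Optimize): parent_id=2 -> Plan
  - task 6 (Audit): parent_id=5 -> Optimize
  - task 7 (Migrate): parent_id=NULL -> NULL
  - task 8 (Setup): parent_id=1 -> Train

SQL:
SELECT a.name AS item, b.name AS parent
FROM tasks a
LEFT JOIN tasks b ON a.parent_id = b.id

Result:
item      | parent  
----------+---------
Train     | NULL    
Plan      | Train   
Implement | NULL    
Design    | NULL    
Optimize  | Plan    
Audit     | Optimize
Migrate   | NULL    
Setup     | Train   


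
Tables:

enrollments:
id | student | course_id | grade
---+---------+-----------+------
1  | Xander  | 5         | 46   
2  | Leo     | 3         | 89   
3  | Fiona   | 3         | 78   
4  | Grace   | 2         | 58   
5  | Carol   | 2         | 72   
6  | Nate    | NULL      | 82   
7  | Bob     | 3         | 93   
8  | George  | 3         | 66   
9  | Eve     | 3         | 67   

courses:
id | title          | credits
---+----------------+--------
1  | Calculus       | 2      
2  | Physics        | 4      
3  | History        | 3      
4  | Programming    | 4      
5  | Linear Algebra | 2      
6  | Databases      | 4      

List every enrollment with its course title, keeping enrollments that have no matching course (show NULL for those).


LEFT JOIN keeps every row from enrollments (the left table); where course_id has no match in courses, the course columns become NULL. Walk through each enrollment:
  - enrollment 1 (Xander): course_id=5 -> matches Linear Algebra
  - enrollment 2 (Leo): course_id=3 -> matches History
  - enrollment 3 (Fiona): course_id=3 -> matches History
  - enrollment 4 (Grace): course_id=2 -> matches Physics
  - enrollment 5 (Carol): course_id=2 -> matches Physics
  - enrollment 6 (Nate): course_id=NULL, no match -> kept with NULL
  - enrollment 7 (Bob): course_id=3 -> matches History
  - enrollment 8 (George): course_id=3 -> matches History
  - enrollment 9 (Eve): course_id=3 -> matches History
All 9 rows appear; 1 has NULL course.

SQL:
SELECT a.student, b.title AS course
FROM enrollments a
LEFT JOIN courses b ON a.course_id = b.id

Result:
student | course        
--------+---------------
Xander  | Linear Algebra
Leo     | History       
Fiona   | History       
Grace   | Physics       
Carol   | Physics       
Nate    | NULL          
Bob     | History       
George  | History       
Eve     | History       


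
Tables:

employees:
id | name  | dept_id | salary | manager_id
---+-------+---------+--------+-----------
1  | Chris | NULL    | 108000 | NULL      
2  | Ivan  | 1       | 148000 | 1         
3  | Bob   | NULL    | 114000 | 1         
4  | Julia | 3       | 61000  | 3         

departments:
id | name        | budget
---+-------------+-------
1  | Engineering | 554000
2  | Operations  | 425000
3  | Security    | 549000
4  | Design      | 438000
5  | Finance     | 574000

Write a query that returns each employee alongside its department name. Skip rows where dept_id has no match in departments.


INNER JOIN keeps only employees rows whose dept_id matches an id in departments. Walk through each employee:
  - employee 1 (Chris): dept_id=NULL, no match -> dropped
  - employee 2 (Ivan): dept_id=1 -> matches Engineering
  - employee 3 (Bob): dept_id=NULL, no match -> dropped
  - employee 4 (Julia): dept_id=3 -> matches Security
So 2 of 4 rows are dropped.

SQL:
SELECT a.name, b.name AS department
FROM employees a
INNER JOIN departments b ON a.dept_id = b.id

Result:
name  | department 
------+------------
Ivan  | Engineering
Julia | Security   


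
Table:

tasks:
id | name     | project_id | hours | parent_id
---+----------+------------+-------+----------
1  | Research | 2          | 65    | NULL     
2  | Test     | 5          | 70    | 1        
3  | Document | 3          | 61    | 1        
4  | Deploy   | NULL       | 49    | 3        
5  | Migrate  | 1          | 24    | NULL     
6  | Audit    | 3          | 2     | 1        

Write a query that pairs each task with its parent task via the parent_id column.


This is a self-join: tasks is joined to a second copy of itself, matching each row's parent_id to another row's id. Use LEFT JOIN so rows with parent_id=NULL are kept.
  - task 1 (Research): parent_id=NULL -> NULL
  - task 2 (Test): parent_id=1 -> Research
  - task 3 (Document): parent_id=1 -> Research
  - task 4 (Deploy): parent_id=3 -> Document
  - task 5 (Migrate): parent_id=NULL -> NULL
  - task 6 (Audit): parent_id=1 -> Research

SQL:
SELECT a.name AS item, b.name AS parent
FROM tasks a
LEFT JOIN tasks b ON a.parent_id = b.id

Result:
item     | parent  
---------+---------
Research | NULL    
Test     | Research
Document | Research
Deploy   | Document
Migrate  | NULL    
Audit    | Research


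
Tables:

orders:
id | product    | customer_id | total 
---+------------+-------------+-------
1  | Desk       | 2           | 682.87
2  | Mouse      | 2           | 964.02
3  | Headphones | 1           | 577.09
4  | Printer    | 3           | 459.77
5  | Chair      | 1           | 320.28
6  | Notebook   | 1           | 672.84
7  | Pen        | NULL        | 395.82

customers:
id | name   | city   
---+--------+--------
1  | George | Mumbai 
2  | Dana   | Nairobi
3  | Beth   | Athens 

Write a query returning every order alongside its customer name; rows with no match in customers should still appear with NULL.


LEFT JOIN keeps every row from orders (the left table); where customer_id has no match in customers, the customer columns become NULL. Walk through each order:
  - order 1 (Desk): customer_id=2 -> matches Dana
  - order 2 (Mouse): customer_id=2 -> matches Dana
  - order 3 (Headphones): customer_id=1 -> matches George
  - order 4 (Printer): customer_id=3 -> matches Beth
  - order 5 (Chair): customer_id=1 -> matches George
  - order 6 (Notebook): customer_id=1 -> matches George
  - order 7 (Pen): customer_id=NULL, no match -> kept with NULL
All 7 rows appear; 1 has NULL customer.

SQL:
SELECT a.product, b.name AS customer
FROM orders a
LEFT JOIN customers b ON a.customer_id = b.id

Result:
product    | customer
-----------+---------
Desk       | Dana    
Mouse      | Dana    
Headphones | George  
Printer    | Beth    
Chair      | George  
Notebook   | George  
Pen        | NULL    


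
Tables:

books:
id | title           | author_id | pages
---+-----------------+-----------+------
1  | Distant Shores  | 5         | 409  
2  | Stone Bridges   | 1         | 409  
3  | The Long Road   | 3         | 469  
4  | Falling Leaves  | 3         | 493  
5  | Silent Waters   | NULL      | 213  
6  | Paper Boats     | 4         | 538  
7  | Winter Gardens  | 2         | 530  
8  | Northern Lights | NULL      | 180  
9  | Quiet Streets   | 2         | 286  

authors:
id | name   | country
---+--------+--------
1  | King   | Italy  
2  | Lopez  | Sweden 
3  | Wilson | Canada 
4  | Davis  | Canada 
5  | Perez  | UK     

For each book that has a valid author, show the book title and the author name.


INNER JOIN keeps only books rows whose author_id matches an id in authors. Walk through each book:
  - book 1 (Distant Shores): author_id=5 -> matches Perez
  - book 2 (Stone Bridges): author_id=1 -> matches King
  - book 3 (The Long Road): author_id=3 -> matches Wilson
  - book 4 (Falling Leaves): author_id=3 -> matches Wilson
  - book 5 (Silent Waters): author_id=NULL, no match -> dropped
  - book 6 (Paper Boats): author_id=4 -> matches Davis
  - book 7 (Winter Gardens): author_id=2 -> matches Lopez
  - book 8 (Northern Lights): author_id=NULL, no match -> dropped
  - book 9 (Quiet Streets): author_id=2 -> matches Lopez
So 2 of 9 rows are dropped.

SQL:
SELECT a.title, b.name AS author
FROM books a
INNER JOIN authors b ON a.author_id = b.id

Result:
title          | author
---------------+-------
Distant Shores | Perez 
Stone Bridges  | King  
The Long Road  | Wilson
Falling Leaves | Wilson
Paper Boats    | Davis 
Winter Gardens | Lopez 
Quiet Streets  | Lopez 


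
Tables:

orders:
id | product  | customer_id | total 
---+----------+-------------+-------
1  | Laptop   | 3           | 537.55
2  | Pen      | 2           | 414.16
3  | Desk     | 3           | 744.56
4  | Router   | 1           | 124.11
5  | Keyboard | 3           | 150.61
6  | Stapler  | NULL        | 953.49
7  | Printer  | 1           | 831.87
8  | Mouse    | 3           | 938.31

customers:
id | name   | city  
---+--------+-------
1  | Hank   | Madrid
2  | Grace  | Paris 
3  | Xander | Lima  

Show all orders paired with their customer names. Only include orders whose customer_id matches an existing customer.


INNER JOIN keeps only orders rows whose customer_id matches an id in customers. Walk through each order:
  - order 1 (Laptop): customer_id=3 -> matches Xander
  - order 2 (Pen): customer_id=2 -> matches Grace
  - order 3 (Desk): customer_id=3 -> matches Xander
  - order 4 (Router): customer_id=1 -> matches Hank
  - order 5 (Keyboard): customer_id=3 -> matches Xander
  - order 6 (Stapler): customer_id=NULL, no match -> dropped
  - order 7 (Printer): customer_id=1 -> matches Hank
  - order 8 (Mouse): customer_id=3 -> matches Xander
So 1 of 8 rows is dropped.

SQL:
SELECT a.product, b.name AS customer
FROM orders a
INNER JOIN customers b ON a.customer_id = b.id

Result:
product  | customer
---------+---------
Laptop   | Xander  
Pen      | Grace   
Desk     | Xander  
Router   | Hank    
Keyboard | Xander  
Printer  | Hank    
Mouse    | Xander  


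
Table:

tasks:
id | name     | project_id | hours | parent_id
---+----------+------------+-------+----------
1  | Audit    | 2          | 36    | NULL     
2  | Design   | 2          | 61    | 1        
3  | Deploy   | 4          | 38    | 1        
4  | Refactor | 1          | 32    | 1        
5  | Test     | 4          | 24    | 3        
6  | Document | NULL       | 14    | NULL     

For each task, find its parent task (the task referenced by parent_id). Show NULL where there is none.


This is a self-join: tasks is joined to a second copy of itself, matching each row's parent_id to another row's id. Use LEFT JOIN so rows with parent_id=NULL are kept.
  - task 1 (Audit): parent_id=NULL -> NULL
  - task 2 (Design): parent_id=1 -> Audit
  - task 3 (Deploy): parent_id=1 -> Audit
  - task 4 (Refactor): parent_id=1 -> Audit
  - task 5 (Test): parent_id=3 -> Deploy
  - task 6 (Document): parent_id=NULL -> NULL

SQL:
SELECT a.name AS item, b.name AS parent
FROM tasks a
LEFT JOIN tasks b ON a.parent_id = b.id

Result:
item     | parent
---------+-------
Audit    | NULL  
Design   | Audit 
Deploy   | Audit 
Refactor | Audit 
Test     | Deploy
Document | NULL  


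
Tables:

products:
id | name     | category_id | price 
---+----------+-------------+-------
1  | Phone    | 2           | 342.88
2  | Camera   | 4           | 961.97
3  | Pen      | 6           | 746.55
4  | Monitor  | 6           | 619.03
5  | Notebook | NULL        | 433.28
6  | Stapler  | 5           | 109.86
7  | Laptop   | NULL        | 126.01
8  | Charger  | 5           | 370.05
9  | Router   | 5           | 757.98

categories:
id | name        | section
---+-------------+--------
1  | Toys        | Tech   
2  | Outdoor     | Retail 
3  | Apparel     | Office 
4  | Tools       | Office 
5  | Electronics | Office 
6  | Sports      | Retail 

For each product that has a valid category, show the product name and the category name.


INNER JOIN keeps only products rows whose category_id matches an id in categories. Walk through each product:
  - product 1 (Phone): category_id=2 -> matches Outdoor
  - product 2 (Camera): category_id=4 -> matches Tools
  - product 3 (Pen): category_id=6 -> matches Sports
  - product 4 (Monitor): category_id=6 -> matches Sports
  - product 5 (Notebook): category_id=NULL, no match -> dropped
  - product 6 (Stapler): category_id=5 -> matches Electronics
  - product 7 (Laptop): category_id=NULL, no match -> dropped
  - product 8 (Charger): category_id=5 -> matches Electronics
  - product 9 (Router): category_id=5 -> matches Electronics
So 2 of 9 rows are dropped.

SQL:
SELECT a.name, b.name AS category
FROM products a
INNER JOIN categories b ON a.category_id = b.id

Result:
name    | category   
--------+------------
Phone   | Outdoor    
Camera  | Tools      
Pen     | Sports     
Monitor | Sports     
Stapler | Electronics
Charger | Electronics
Router  | Electronics


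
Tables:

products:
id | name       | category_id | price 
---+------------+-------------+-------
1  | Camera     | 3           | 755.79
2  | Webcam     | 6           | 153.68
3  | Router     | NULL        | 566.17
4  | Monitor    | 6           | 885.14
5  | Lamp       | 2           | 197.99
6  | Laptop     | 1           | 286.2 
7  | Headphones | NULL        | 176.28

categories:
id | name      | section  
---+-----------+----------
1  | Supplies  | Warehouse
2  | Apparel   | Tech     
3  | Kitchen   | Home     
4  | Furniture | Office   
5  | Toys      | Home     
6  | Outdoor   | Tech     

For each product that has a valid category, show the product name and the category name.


INNER JOIN keeps only products rows whose category_id matches an id in categories. Walk through each product:
  - product 1 (Camera): category_id=3 -> matches Kitchen
  - product 2 (Webcam): category_id=6 -> matches Outdoor
  - product 3 (Router): category_id=NULL, no match -> dropped
  - product 4 (Monitor): category_id=6 -> matches Outdoor
  - product 5 (Lamp): category_id=2 -> matches Apparel
  - product 6 (Laptop): category_id=1 -> matches Supplies
  - product 7 (Headphones): category_id=NULL, no match -> dropped
So 2 of 7 rows are dropped.

SQL:
SELECT a.name, b.name AS category
FROM products a
INNER JOIN categories b ON a.category_id = b.id

Result:
name    | category
--------+---------
Camera  | Kitchen 
Webcam  | Outdoor 
Monitor | Outdoor 
Lamp    | Apparel 
Laptop  | Supplies


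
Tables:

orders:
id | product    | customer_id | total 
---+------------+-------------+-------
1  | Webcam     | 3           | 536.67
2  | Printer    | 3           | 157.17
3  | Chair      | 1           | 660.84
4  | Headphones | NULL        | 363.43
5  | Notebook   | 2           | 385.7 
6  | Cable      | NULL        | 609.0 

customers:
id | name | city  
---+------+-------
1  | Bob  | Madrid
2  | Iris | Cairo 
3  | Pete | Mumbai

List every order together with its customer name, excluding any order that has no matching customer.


INNER JOIN keeps only orders rows whose customer_id matches an id in customers. Walk through each order:
  - order 1 (Webcam): customer_id=3 -> matches Pete
  - order 2 (Printer): customer_id=3 -> matches Pete
  - order 3 (Chair): customer_id=1 -> matches Bob
  - order 4 (Headphones): customer_id=NULL, no match -> dropped
  - order 5 (Notebook): customer_id=2 -> matches Iris
  - order 6 (Cable): customer_id=NULL, no match -> dropped
So 2 of 6 rows are dropped.

SQL:
SELECT a.product, b.name AS customer
FROM orders a
INNER JOIN customers b ON a.customer_id = b.id

Result:
product  | customer
---------+---------
Webcam   | Pete    
Printer  | Pete    
Chair    | Bob     
Notebook | Iris    


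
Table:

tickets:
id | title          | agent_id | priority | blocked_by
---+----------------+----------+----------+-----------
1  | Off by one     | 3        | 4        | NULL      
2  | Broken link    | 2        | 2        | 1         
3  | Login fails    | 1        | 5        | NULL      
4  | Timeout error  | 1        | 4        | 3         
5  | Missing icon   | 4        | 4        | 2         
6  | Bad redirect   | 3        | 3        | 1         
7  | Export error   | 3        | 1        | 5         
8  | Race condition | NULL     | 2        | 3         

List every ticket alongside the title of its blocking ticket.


This is a self-join: tickets is joined to a second copy of itself, matching each row's blocked_by to another row's id. Use LEFT JOIN so rows with blocked_by=NULL are kept.
  - ticket 1 (Off by one): blocked_by=NULL -> NULL
  - ticket 2 (Broken link): blocked_by=1 -> Off by one
  - ticket 3 (Login fails): blocked_by=NULL -> NULL
  - ticket 4 (Timeout error): blocked_by=3 -> Login fails
  - ticket 5 (Missing icon): blocked_by=2 -> Broken link
  - ticket 6 (Bad redirect): blocked_by=1 -> Off by one
  - ticket 7 (Export error): blocked_by=5 -> Missing icon
  - ticket 8 (Race condition): blocked_by=3 -> Login fails

SQL:
SELECT a.title AS item, b.title AS blocked_by
FROM tickets a
LEFT JOIN tickets b ON a.blocked_by = b.id

Result:
item           | blocked_by  
---------------+-------------
Off by one     | NULL        
Broken link    | Off by one  
Login fails    | NULL        
Timeout error  | Login fails 
Missing icon   | Broken link 
Bad redirect   | Off by one  
Export error   | Missing icon
Race condition | Login fails 


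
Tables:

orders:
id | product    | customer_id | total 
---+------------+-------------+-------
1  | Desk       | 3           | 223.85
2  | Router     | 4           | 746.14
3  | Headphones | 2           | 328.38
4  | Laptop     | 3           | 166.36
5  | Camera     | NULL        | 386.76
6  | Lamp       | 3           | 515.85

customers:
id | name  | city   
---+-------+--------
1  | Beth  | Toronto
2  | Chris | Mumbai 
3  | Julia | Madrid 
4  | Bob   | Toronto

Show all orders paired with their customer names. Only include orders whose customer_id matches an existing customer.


INNER JOIN keeps only orders rows whose customer_id matches an id in customers. Walk through each order:
  - order 1 (Desk): customer_id=3 -> matches Julia
  - order 2 (Router): customer_id=4 -> matches Bob
  - order 3 (Headphones): customer_id=2 -> matches Chris
  - order 4 (Laptop): customer_id=3 -> matches Julia
  - order 5 (Camera): customer_id=NULL, no match -> dropped
  - order 6 (Lamp): customer_id=3 -> matches Julia
So 1 of 6 rows is dropped.

SQL:
SELECT a.product, b.name AS customer
FROM orders a
INNER JOIN customers b ON a.customer_id = b.id

Result:
product    | customer
-----------+---------
Desk       | Julia   
Router     | Bob     
Headphones | Chris   
Laptop     | Julia   
Lamp       | Julia   


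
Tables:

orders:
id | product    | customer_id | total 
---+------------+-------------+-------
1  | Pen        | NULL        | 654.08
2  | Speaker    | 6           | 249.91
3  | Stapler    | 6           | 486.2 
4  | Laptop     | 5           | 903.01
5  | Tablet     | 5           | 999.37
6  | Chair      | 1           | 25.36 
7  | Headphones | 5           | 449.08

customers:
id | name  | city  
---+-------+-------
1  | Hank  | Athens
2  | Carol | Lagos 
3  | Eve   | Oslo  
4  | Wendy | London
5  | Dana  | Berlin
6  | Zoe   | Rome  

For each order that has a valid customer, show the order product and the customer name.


INNER JOIN keeps only orders rows whose customer_id matches an id in customers. Walk through each order:
  - order 1 (Pen): customer_id=NULL, no match -> dropped
  - order 2 (Speaker): customer_id=6 -> matches Zoe
  - order 3 (Stapler): customer_id=6 -> matches Zoe
  - order 4 (Laptop): customer_id=5 -> matches Dana
  - order 5 (Tablet): customer_id=5 -> matches Dana
  - order 6 (Chair): customer_id=1 -> matches Hank
  - order 7 (Headphones): customer_id=5 -> matches Dana
So 1 of 7 rows is dropped.

SQL:
SELECT a.product, b.name AS customer
FROM orders a
INNER JOIN customers b ON a.customer_id = b.id

Result:
product    | customer
-----------+---------
Speaker    | Zoe     
Stapler    | Zoe     
Laptop     | Dana    
Tablet     | Dana    
Chair      | Hank    
Headphones | Dana    


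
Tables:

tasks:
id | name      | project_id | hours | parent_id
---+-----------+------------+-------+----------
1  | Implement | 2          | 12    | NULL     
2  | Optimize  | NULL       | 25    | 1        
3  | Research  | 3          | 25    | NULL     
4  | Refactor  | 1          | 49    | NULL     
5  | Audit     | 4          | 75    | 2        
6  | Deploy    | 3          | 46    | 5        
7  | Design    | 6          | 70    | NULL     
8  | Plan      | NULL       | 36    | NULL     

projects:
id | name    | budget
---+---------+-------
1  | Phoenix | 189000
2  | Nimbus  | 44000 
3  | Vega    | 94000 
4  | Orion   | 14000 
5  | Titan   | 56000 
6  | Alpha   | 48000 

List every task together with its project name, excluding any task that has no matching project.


INNER JOIN keeps only tasks rows whose project_id matches an id in projects. Walk through each task:
  - task 1 (Implement): project_id=2 -> matches Nimbus
  - task 2 (Optimize): project_id=NULL, no match -> dropped
  - task 3 (Research): project_id=3 -> matches Vega
  - task 4 (Refactor): project_id=1 -> matches Phoenix
  - task 5 (Audit): project_id=4 -> matches Orion
  - task 6 (Deploy): project_id=3 -> matches Vega
  - task 7 (Design): project_id=6 -> matches Alpha
  - task 8 (Plan): project_id=NULL, no match -> dropped
So 2 of 8 rows are dropped.

SQL:
SELECT a.name, b.name AS project
FROM tasks a
INNER JOIN projects b ON a.project_id = b.id

Result:
name      | project
----------+--------
Implement | Nimbus 
Research  | Vega   
Refactor  | Phoenix
Audit     | Orion  
Deploy    | Vega   
Design    | Alpha  


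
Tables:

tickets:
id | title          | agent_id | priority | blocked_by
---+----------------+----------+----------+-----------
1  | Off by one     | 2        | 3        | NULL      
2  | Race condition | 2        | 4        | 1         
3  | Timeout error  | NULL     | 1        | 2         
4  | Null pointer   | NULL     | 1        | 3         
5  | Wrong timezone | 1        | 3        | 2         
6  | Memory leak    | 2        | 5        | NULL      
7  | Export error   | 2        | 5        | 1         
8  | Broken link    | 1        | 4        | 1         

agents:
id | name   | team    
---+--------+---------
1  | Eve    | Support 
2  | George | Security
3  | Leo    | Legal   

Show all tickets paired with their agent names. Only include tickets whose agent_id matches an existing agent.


INNER JOIN keeps only tickets rows whose agent_id matches an id in agents. Walk through each ticket:
  - ticket 1 (Off by one): agent_id=2 -> matches George
  - ticket 2 (Race condition): agent_id=2 -> matches George
  - ticket 3 (Timeout error): agent_id=NULL, no match -> dropped
  - ticket 4 (Null pointer): agent_id=NULL, no match -> dropped
  - ticket 5 (Wrong timezone): agent_id=1 -> matches Eve
  - ticket 6 (Memory leak): agent_id=2 -> matches George
  - ticket 7 (Export error): agent_id=2 -> matches George
  - ticket 8 (Broken link): agent_id=1 -> matches Eve
So 2 of 8 rows are dropped.

SQL:
SELECT a.title, b.name AS agent
FROM tickets a
INNER JOIN agents b ON a.agent_id = b.id

Result:
title          | agent 
---------------+-------
Off by one     | George
Race condition | George
Wrong timezone | Eve   
Memory leak    | George
Export error   | George
Broken link    | Eve   


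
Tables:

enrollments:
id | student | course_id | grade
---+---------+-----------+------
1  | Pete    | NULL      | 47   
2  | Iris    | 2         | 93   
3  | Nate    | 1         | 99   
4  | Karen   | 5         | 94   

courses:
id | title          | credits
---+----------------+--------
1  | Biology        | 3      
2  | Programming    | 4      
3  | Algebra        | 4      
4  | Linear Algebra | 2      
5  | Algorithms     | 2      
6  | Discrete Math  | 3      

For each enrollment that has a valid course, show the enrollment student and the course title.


INNER JOIN keeps only enrollments rows whose course_id matches an id in courses. Walk through each enrollment:
  - enrollment 1 (Pete): course_id=NULL, no match -> dropped
  - enrollment 2 (Iris): course_id=2 -> matches Programming
  - enrollment 3 (Nate): course_id=1 -> matches Biology
  - enrollment 4 (Karen): course_id=5 -> matches Algorithms
So 1 of 4 rows is dropped.

SQL:
SELECT a.student, b.title AS course
FROM enrollments a
INNER JOIN courses b ON a.course_id = b.id

Result:
student | course     
--------+------------
Iris    | Programming
Nate    | Biology    
Karen   | Algorithms 


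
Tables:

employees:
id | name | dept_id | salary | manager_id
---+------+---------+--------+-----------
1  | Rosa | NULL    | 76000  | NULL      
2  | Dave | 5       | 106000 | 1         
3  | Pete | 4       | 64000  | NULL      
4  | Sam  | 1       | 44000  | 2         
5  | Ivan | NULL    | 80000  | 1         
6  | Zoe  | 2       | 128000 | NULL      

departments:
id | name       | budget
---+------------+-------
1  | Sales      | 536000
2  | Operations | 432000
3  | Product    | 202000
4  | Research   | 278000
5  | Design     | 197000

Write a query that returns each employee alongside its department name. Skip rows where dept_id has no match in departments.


INNER JOIN keeps only employees rows whose dept_id matches an id in departments. Walk through each employee:
  - employee 1 (Rosa): dept_id=NULL, no match -> dropped
  - employee 2 (Dave): dept_id=5 -> matches Design
  - employee 3 (Pete): dept_id=4 -> matches Research
  - employee 4 (Sam): dept_id=1 -> matches Sales
  - employee 5 (Ivan): dept_id=NULL, no match -> dropped
  - employee 6 (Zoe): dept_id=2 -> matches Operations
So 2 of 6 rows are dropped.

SQL:
SELECT a.name, b.name AS department
FROM employees a
INNER JOIN departments b ON a.dept_id = b.id

Result:
name | department
-----+-----------
Dave | Design    
Pete | Research  
Sam  | Sales     
Zoe  | Operations


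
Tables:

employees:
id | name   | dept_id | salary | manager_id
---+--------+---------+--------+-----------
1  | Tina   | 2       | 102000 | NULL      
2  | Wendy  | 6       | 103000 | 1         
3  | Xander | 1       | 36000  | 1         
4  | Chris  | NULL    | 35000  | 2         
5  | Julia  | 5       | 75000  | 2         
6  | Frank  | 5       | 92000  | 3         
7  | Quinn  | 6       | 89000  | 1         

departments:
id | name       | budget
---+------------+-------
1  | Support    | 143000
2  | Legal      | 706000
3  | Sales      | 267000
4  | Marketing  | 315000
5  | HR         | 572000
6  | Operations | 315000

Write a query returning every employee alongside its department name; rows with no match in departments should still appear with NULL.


LEFT JOIN keeps every row from employees (the left table); where dept_id has no match in departments, the department columns become NULL. Walk through each employee:
  - employee 1 (Tina): dept_id=2 -> matches Legal
  - employee 2 (Wendy): dept_id=6 -> matches Operations
  - employee 3 (Xander): dept_id=1 -> matches Support
  - employee 4 (Chris): dept_id=NULL, no match -> kept with NULL
  - employee 5 (Julia): dept_id=5 -> matches HR
  - employee 6 (Frank): dept_id=5 -> matches HR
  - employee 7 (Quinn): dept_id=6 -> matches Operations
All 7 rows appear; 1 has NULL department.

SQL:
SELECT a.name, b.name AS department
FROM employees a
LEFT JOIN departments b ON a.dept_id = b.id

Result:
name   | department
-------+-----------
Tina   | Legal     
Wendy  | Operations
Xander | Support   
Chris  | NULL      
Julia  | HR        
Frank  | HR        
Quinn  | Operations


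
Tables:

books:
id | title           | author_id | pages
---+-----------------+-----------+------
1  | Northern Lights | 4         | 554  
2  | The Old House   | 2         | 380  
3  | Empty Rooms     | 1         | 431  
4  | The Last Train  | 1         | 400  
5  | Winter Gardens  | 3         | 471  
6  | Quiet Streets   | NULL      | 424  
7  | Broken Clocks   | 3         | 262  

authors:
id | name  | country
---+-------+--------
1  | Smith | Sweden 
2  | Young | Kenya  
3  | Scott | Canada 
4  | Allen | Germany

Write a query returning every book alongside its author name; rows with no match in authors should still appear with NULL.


LEFT JOIN keeps every row from books (the left table); where author_id has no match in authors, the author columns become NULL. Walk through each book:
  - book 1 (Northern Lights): author_id=4 -> matches Allen
  - book 2 (The Old House): author_id=2 -> matches Young
  - book 3 (Empty Rooms): author_id=1 -> matches Smith
  - book 4 (The Last Train): author_id=1 -> matches Smith
  - book 5 (Winter Gardens): author_id=3 -> matches Scott
  - book 6 (Quiet Streets): author_id=NULL, no match -> kept with NULL
  - book 7 (Broken Clocks): author_id=3 -> matches Scott
All 7 rows appear; 1 has NULL author.

SQL:
SELECT a.title, b.name AS author
FROM books a
LEFT JOIN authors b ON a.author_id = b.id

Result:
title           | author
----------------+-------
Northern Lights | Allen 
The Old House   | Young 
Empty Rooms     | Smith 
The Last Train  | Smith 
Winter Gardens  | Scott 
Quiet Streets   | NULL  
Broken Clocks   | Scott 


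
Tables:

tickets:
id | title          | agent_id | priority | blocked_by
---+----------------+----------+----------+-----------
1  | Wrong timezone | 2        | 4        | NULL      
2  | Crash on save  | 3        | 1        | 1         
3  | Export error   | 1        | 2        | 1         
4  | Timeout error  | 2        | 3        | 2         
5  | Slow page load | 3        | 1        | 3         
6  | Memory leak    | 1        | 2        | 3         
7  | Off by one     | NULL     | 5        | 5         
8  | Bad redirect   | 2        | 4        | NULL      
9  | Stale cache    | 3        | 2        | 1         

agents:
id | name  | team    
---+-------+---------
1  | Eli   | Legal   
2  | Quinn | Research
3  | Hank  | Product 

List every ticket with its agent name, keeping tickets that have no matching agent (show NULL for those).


LEFT JOIN keeps every row from tickets (the left table); where agent_id has no match in agents, the agent columns become NULL. Walk through each ticket:
  - ticket 1 (Wrong timezone): agent_id=2 -> matches Quinn
  - ticket 2 (Crash on save): agent_id=3 -> matches Hank
  - ticket 3 (Export error): agent_id=1 -> matches Eli
  - ticket 4 (Timeout error): agent_id=2 -> matches Quinn
  - ticket 5 (Slow page load): agent_id=3 -> matches Hank
  - ticket 6 (Memory leak): agent_id=1 -> matches Eli
  - ticket 7 (Off by one): agent_id=NULL, no match -> kept with NULL
  - ticket 8 (Bad redirect): agent_id=2 -> matches Quinn
  - ticket 9 (Stale cache): agent_id=3 -> matches Hank
All 9 rows appear; 1 has NULL agent.

SQL:
SELECT a.title, b.name AS agent
FROM tickets a
LEFT JOIN agents b ON a.agent_id = b.id

Result:
title          | agent
---------------+------
Wrong timezone | Quinn
Crash on save  | Hank 
Export error   | Eli  
Timeout error  | Quinn
Slow page load | Hank 
Memory leak    | Eli  
Off by one     | NULL 
Bad redirect   | Quinn
Stale cache    | Hank 


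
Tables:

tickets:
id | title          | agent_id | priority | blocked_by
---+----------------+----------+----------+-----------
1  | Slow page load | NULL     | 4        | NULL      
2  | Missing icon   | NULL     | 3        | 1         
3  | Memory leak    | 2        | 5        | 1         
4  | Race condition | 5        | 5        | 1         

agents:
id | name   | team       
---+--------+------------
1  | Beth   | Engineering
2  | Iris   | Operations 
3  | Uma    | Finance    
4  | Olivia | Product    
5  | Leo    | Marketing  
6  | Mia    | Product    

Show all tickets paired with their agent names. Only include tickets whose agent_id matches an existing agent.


INNER JOIN keeps only tickets rows whose agent_id matches an id in agents. Walk through each ticket:
  - ticket 1 (Slow page load): agent_id=NULL, no match -> dropped
  - ticket 2 (Missing icon): agent_id=NULL, no match -> dropped
  - ticket 3 (Memory leak): agent_id=2 -> matches Iris
  - ticket 4 (Race condition): agent_id=5 -> matches Leo
So 2 of 4 rows are dropped.

SQL:
SELECT a.title, b.name AS agent
FROM tickets a
INNER JOIN agents b ON a.agent_id = b.id

Result:
title          | agent
---------------+------
Memory leak    | Iris 
Race condition | Leo  


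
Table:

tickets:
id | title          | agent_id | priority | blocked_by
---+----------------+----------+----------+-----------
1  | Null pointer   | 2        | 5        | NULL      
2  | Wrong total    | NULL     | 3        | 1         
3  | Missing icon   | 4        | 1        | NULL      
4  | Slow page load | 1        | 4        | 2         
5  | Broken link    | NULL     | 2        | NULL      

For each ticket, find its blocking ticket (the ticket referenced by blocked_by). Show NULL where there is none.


This is a self-join: tickets is joined to a second copy of itself, matching each row's blocked_by to another row's id. Use LEFT JOIN so rows with blocked_by=NULL are kept.
  - ticket 1 (Null pointer): blocked_by=NULL -> NULL
  - ticket 2 (Wrong total): blocked_by=1 -> Null pointer
  - ticket 3 (Missing icon): blocked_by=NULL -> NULL
  - ticket 4 (Slow page load): blocked_by=2 -> Wrong total
  - ticket 5 (Broken link): blocked_by=NULL -> NULL

SQL:
SELECT a.title AS item, b.title AS blocked_by
FROM tickets a
LEFT JOIN tickets b ON a.blocked_by = b.id

Result:
item           | blocked_by  
---------------+-------------
Null pointer   | NULL        
Wrong total    | Null pointer
Missing icon   | NULL        
Slow page load | Wrong total 
Broken link    | NULL        


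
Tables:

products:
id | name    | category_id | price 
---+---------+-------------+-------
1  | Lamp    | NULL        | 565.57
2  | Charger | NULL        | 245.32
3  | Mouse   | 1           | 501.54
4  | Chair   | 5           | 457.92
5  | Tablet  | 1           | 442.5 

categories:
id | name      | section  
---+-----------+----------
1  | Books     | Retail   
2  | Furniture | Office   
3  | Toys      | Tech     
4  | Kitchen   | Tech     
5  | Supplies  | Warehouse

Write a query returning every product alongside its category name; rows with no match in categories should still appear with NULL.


LEFT JOIN keeps every row from products (the left table); where category_id has no match in categories, the category columns become NULL. Walk through each product:
  - product 1 (Lamp): category_id=NULL, no match -> kept with NULL
  - product 2 (Charger): category_id=NULL, no match -> kept with NULL
  - product 3 (Mouse): category_id=1 -> matches Books
  - product 4 (Chair): category_id=5 -> matches Supplies
  - product 5 (Tablet): category_id=1 -> matches Books
All 5 rows appear; 2 have NULL category.

SQL:
SELECT a.name, b.name AS category
FROM products a
LEFT JOIN categories b ON a.category_id = b.id

Result:
name    | category
--------+---------
Lamp    | NULL    
Charger | NULL    
Mouse   | Books   
Chair   | Supplies
Tablet  | Books   


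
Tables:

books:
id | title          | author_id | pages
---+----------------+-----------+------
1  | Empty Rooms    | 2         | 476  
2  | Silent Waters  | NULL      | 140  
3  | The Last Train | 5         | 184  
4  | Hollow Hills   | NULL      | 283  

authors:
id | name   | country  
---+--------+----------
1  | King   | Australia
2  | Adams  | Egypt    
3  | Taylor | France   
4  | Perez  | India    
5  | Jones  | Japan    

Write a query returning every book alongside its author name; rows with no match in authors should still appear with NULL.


LEFT JOIN keeps every row from books (the left table); where author_id has no match in authors, the author columns become NULL. Walk through each book:
  - book 1 (Empty Rooms): author_id=2 -> matches Adams
  - book 2 (Silent Waters): author_id=NULL, no match -> kept with NULL
  - book 3 (The Last Train): author_id=5 -> matches Jones
  - book 4 (Hollow Hills): author_id=NULL, no match -> kept with NULL
All 4 rows appear; 2 have NULL author.

SQL:
SELECT a.title, b.name AS author
FROM books a
LEFT JOIN authors b ON a.author_id = b.id

Result:
title          | author
---------------+-------
Empty Rooms    | Adams 
Silent Waters  | NULL  
The Last Train | Jones 
Hollow Hills   | NULL  
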